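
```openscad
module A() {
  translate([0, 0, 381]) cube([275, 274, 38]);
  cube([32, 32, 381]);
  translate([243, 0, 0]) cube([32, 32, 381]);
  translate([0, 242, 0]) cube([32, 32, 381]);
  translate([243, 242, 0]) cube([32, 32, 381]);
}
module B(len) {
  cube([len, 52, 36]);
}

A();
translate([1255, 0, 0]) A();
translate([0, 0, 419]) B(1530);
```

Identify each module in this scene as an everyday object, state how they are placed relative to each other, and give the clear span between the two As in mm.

Second stool starts at x = 1255; first ends at x = 275; clear span = 1255 − 275 = 980 mm.

A is a stool. B is a beam. A beam spans the tops of two stools. The clear span between the two stools is 980 mm.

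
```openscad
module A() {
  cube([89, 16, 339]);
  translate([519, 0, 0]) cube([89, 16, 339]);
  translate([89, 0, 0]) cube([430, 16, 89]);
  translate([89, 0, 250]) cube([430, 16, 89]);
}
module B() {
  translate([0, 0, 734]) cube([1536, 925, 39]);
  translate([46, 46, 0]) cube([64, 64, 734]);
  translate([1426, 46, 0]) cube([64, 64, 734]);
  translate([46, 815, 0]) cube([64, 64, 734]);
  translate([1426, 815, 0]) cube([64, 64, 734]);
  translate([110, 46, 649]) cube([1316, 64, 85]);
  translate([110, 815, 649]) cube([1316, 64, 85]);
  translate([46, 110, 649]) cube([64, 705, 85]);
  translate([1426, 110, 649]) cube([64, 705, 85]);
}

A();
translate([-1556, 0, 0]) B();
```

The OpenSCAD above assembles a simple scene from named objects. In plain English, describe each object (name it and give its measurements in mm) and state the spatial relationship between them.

A is a rectangular picture frame lying in the x–z plane (depth along y). The opening is 430 mm wide (x) by 161 mm tall (z), surrounded by a border 89 mm wide on all four sides. The frame is 16 mm deep and is made of two full-height vertical stiles with two horizontal rails fitted between them.

B is a table with a 1536×925 mm rectangular top, 39 mm thick, top surface at z = 773 mm, supported by four 64×64 mm square legs, each inset 46 mm from the nearest pair of top edges, running from the floor. Four apron rails, 64 mm thick and 85 mm tall, run between adjacent legs with their top edges flush with the underside of the top and their outer faces flush with the legs' outer faces.

The table is on the floor beside the picture frame on its −x side.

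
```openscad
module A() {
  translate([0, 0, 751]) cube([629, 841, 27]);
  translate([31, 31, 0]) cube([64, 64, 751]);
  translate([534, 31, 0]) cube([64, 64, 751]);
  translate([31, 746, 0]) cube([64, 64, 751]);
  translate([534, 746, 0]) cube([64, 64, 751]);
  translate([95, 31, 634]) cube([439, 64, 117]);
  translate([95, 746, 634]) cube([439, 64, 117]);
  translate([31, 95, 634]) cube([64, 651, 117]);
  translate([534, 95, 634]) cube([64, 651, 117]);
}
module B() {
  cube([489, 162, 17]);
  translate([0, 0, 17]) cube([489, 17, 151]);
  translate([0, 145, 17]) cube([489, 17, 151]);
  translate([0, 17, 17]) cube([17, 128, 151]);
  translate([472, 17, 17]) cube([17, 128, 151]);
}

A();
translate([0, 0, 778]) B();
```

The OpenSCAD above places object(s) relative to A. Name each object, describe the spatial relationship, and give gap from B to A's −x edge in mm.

A is a table. B is an open box. The open box is on top of the table. The gap from the open box to the table's −x edge is 0 mm.

The open box's min-x is at 0; the table's min-x is 0; gap = 0 mm.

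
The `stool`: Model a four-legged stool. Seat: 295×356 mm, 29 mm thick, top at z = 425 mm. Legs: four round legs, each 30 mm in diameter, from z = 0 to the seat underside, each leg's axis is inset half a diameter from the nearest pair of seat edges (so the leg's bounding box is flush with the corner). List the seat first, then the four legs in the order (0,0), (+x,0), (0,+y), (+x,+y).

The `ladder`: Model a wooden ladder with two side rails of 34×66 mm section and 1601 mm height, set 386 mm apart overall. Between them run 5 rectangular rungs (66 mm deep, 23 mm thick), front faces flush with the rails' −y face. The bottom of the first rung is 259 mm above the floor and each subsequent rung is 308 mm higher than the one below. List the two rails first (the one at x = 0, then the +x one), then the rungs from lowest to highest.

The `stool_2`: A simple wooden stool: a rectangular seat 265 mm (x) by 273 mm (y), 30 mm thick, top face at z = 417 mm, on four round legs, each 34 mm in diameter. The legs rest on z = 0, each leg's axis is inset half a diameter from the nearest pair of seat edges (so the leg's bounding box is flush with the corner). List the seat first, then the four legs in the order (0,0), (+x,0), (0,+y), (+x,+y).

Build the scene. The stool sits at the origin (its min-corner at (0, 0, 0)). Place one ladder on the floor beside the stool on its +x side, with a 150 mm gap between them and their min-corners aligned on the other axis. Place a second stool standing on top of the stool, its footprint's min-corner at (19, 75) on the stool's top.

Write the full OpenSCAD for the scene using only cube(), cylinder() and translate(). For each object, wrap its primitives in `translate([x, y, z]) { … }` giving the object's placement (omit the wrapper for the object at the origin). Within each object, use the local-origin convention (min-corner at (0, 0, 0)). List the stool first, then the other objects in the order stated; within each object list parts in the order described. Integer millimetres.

translate([0, 0, 396]) cube([295, 356, 29]);
translate([15, 15, 0]) cylinder(h = 396, r = 15);
translate([280, 15, 0]) cylinder(h = 396, r = 15);
translate([15, 341, 0]) cylinder(h = 396, r = 15);
translate([280, 341, 0]) cylinder(h = 396, r = 15);
translate([445, 0, 0]) {
  cube([34, 66, 1601]);
  translate([352, 0, 0]) cube([34, 66, 1601]);
  translate([34, 0, 259]) cube([318, 66, 23]);
  translate([34, 0, 567]) cube([318, 66, 23]);
  translate([34, 0, 875]) cube([318, 66, 23]);
  translate([34, 0, 1183]) cube([318, 66, 23]);
  translate([34, 0, 1491]) cube([318, 66, 23]);
}
translate([19, 75, 425]) {
  translate([0, 0, 387]) cube([265, 273, 30]);
  translate([17, 17, 0]) cylinder(h = 387, r = 17);
  translate([248, 17, 0]) cylinder(h = 387, r = 17);
  translate([17, 256, 0]) cylinder(h = 387, r = 17);
  translate([248, 256, 0]) cylinder(h = 387, r = 17);
}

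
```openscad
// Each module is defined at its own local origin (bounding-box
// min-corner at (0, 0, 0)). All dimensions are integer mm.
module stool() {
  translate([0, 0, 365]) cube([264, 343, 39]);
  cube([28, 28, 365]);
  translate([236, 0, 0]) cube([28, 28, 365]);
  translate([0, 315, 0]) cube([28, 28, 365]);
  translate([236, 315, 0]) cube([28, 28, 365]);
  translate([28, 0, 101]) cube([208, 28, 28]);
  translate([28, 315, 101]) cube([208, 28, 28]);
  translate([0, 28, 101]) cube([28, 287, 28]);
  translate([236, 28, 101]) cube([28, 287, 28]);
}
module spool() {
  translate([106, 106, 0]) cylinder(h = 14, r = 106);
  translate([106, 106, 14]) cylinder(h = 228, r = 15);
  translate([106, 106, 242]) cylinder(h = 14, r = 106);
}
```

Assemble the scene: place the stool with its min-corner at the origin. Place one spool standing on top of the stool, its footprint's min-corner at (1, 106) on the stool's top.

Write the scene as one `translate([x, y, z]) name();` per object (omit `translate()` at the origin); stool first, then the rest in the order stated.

stool();
translate([1, 106, 404]) spool();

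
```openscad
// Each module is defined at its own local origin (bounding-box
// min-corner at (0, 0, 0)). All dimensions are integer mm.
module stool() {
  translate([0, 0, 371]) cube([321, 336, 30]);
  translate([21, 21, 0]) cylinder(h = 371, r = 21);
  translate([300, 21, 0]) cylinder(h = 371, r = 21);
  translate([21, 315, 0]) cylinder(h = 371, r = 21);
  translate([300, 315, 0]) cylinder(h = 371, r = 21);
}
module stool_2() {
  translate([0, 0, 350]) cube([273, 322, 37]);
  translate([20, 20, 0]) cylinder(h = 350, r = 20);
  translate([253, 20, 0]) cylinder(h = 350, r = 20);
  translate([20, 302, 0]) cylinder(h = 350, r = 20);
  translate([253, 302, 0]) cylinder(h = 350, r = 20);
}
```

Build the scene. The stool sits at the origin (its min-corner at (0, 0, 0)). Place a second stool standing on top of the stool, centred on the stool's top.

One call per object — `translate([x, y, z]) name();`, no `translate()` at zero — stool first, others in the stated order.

stool();
translate([24, 7, 401]) stool_2();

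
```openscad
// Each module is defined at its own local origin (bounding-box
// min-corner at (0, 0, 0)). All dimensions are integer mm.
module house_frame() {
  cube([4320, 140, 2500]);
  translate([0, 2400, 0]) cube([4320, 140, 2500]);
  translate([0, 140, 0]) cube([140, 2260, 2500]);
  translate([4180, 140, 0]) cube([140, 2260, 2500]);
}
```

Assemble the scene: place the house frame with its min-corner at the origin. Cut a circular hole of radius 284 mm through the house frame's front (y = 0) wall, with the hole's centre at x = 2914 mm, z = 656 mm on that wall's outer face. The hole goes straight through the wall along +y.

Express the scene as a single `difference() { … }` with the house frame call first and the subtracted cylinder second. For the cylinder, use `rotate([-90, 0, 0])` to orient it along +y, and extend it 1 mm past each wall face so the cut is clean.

difference() {
  house_frame();
  translate([2914, -1, 656]) rotate([-90, 0, 0]) cylinder(h = 142, r = 284);
}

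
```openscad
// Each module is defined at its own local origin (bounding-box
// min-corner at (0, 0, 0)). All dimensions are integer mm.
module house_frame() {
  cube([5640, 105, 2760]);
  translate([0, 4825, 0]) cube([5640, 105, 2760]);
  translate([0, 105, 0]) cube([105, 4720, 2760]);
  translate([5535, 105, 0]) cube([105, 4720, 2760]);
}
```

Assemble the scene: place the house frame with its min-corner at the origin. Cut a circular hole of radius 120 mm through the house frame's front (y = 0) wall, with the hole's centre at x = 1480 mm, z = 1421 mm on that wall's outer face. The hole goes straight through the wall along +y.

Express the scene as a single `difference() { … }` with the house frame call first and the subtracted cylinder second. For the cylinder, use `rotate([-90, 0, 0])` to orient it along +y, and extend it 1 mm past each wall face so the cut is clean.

difference() {
  house_frame();
  translate([1480, -1, 1421]) rotate([-90, 0, 0]) cylinder(h = 107, r = 120);
}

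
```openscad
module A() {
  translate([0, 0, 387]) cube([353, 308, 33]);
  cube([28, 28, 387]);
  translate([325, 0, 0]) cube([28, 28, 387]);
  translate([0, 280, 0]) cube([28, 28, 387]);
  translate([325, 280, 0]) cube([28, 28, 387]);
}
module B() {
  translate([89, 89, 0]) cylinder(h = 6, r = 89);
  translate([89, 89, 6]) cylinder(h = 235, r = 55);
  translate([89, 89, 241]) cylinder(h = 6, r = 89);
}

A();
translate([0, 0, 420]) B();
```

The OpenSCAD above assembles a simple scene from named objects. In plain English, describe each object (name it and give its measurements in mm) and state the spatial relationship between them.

A is a four-legged stool. The seat is a 353×308×33 mm slab whose top surface is at z = 420 mm; four square legs, each 28×28 mm in cross-section, run from the floor (z = 0) to the underside of the seat, each flush with a corner of the seat.

B is a spool: two coaxial disc flanges of radius 89 mm and thickness 6 mm, joined by a core cylinder of radius 55 mm and height 235 mm. The lower flange rests on z = 0 and the three cylinders share a vertical axis.

The spool is on top of the stool.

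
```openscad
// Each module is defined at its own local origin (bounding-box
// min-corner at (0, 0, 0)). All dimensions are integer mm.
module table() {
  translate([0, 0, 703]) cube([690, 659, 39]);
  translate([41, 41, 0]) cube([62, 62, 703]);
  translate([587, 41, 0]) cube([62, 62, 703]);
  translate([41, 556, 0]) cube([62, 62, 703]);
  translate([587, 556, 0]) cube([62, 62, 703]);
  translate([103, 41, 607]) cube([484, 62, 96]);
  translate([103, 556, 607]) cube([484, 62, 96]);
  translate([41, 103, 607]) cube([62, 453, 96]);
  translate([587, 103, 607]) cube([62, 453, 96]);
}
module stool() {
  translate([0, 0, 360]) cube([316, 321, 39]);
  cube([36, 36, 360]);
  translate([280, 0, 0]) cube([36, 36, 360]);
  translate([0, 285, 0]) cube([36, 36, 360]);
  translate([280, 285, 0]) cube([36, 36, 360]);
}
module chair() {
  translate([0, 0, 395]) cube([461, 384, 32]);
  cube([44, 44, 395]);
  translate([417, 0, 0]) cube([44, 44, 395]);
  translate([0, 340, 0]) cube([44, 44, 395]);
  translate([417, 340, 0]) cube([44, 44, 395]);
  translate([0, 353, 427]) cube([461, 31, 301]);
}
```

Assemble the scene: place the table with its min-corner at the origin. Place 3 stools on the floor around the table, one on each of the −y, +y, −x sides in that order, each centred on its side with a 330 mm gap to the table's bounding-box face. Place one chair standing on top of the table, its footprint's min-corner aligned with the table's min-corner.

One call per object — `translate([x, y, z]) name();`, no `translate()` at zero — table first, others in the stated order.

table();
translate([187, -651, 0]) stool();
translate([187, 989, 0]) stool();
translate([-646, 169, 0]) stool();
translate([0, 0, 742]) chair();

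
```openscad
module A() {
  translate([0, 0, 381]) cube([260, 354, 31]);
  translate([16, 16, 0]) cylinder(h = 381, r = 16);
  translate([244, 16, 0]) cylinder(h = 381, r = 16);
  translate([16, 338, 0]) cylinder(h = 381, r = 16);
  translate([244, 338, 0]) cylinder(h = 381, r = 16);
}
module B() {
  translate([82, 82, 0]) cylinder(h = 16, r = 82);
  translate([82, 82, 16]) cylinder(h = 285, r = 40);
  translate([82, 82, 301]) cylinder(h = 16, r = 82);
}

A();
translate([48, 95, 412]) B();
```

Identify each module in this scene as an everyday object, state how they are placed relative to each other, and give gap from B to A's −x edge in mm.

A is a stool. B is a spool. The spool is on top of the stool, centred. The gap from the spool to the stool's −x edge is 48 mm.

The spool's min-x is at 48; the stool's min-x is 0; gap = 48 mm.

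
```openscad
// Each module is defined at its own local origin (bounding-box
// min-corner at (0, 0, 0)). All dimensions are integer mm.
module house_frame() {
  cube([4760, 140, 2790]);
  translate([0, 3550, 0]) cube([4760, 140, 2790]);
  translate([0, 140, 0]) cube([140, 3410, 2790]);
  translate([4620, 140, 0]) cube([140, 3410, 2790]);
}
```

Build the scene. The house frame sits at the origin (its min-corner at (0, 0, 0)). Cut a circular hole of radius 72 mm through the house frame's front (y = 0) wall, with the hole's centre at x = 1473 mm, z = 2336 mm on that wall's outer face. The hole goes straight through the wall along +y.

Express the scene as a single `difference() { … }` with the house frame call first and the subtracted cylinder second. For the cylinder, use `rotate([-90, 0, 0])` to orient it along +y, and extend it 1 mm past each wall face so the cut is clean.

difference() {
  house_frame();
  translate([1473, -1, 2336]) rotate([-90, 0, 0]) cylinder(h = 142, r = 72);
}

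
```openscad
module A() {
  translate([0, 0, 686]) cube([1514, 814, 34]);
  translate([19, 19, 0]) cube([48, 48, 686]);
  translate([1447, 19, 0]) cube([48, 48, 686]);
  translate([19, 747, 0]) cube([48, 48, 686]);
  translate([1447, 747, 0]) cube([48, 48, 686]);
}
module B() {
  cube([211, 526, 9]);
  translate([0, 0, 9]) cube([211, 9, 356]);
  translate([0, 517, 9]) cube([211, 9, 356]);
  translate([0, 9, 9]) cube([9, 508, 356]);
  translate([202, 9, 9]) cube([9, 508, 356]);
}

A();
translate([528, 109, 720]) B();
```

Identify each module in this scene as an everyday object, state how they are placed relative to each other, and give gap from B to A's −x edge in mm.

A is a table. B is an open box. The open box is on top of the table. The gap from the open box to the table's −x edge is 528 mm.

The open box's min-x is at 528; the table's min-x is 0; gap = 528 mm.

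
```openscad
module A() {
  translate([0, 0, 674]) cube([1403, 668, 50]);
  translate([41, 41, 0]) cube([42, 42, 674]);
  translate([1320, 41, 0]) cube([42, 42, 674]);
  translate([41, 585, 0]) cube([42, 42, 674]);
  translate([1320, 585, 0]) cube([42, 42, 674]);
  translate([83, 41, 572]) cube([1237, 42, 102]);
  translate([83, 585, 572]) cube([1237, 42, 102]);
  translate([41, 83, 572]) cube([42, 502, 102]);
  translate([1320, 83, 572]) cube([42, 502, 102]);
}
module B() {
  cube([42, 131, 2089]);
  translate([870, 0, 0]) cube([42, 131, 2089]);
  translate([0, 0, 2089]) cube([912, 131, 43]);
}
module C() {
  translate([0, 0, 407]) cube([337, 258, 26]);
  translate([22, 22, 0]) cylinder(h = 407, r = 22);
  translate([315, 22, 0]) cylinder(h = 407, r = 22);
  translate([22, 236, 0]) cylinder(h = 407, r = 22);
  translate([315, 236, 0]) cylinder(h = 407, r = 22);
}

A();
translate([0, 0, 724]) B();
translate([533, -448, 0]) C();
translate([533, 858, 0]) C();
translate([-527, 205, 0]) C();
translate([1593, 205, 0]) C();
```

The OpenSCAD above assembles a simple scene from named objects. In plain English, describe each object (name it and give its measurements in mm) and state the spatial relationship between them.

A is a table with a 1403×668 mm rectangular top, 50 mm thick, top surface at z = 724 mm, supported by four 42×42 mm square legs, each inset 41 mm from the nearest pair of top edges, running from the floor. Four apron rails, 42 mm thick and 102 mm tall, run between adjacent legs with their top edges flush with the underside of the top and their outer faces flush with the legs' outer faces.

B is a rectangular door frame: two vertical jambs of 42×131 mm section, 2089 mm tall, with a clear opening 828 mm wide between their inner faces. A header 43 mm tall and 131 mm deep lies on top of the jambs and spans the full outside width.

C is a four-legged stool. The seat is 337×258 mm, 26 mm thick, top at z = 433 mm. It stands on four round legs, each 44 mm in diameter, from z = 0 to the seat underside, each leg's axis is inset half a diameter from the nearest pair of seat edges (so the leg's bounding box is flush with the corner).

The door frame is on top of the table. Four stools sit around the table at the −y, +y, −x, +x sides.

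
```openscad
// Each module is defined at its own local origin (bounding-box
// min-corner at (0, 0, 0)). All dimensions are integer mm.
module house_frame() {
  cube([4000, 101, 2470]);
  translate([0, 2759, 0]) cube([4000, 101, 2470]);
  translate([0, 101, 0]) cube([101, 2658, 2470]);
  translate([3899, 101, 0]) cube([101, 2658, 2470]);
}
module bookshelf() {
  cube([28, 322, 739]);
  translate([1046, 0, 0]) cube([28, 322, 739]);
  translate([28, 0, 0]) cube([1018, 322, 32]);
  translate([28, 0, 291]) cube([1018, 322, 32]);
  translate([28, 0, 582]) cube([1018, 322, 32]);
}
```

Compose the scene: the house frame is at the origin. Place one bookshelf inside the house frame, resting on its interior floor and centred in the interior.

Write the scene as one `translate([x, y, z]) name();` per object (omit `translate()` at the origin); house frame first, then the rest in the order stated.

house_frame();
translate([1463, 1269, 0]) bookshelf();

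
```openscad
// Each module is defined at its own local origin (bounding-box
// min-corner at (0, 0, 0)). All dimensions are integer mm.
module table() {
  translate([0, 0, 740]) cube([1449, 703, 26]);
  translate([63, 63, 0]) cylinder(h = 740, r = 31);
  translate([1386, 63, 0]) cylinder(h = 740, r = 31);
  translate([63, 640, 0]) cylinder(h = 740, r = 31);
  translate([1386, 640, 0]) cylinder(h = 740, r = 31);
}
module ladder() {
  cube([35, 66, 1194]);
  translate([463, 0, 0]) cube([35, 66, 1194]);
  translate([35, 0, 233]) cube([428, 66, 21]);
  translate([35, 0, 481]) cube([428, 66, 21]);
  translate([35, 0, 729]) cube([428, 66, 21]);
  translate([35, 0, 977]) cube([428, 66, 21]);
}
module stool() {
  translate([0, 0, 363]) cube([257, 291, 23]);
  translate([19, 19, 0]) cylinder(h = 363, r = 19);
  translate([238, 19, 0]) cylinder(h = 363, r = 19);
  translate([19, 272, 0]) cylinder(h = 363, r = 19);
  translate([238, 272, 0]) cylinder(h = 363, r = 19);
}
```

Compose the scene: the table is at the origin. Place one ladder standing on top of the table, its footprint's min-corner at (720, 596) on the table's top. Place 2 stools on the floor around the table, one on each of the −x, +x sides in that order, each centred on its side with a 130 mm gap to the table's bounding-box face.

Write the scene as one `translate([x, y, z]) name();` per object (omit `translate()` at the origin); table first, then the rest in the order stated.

table();
translate([720, 596, 766]) ladder();
translate([-387, 206, 0]) stool();
translate([1579, 206, 0]) stool();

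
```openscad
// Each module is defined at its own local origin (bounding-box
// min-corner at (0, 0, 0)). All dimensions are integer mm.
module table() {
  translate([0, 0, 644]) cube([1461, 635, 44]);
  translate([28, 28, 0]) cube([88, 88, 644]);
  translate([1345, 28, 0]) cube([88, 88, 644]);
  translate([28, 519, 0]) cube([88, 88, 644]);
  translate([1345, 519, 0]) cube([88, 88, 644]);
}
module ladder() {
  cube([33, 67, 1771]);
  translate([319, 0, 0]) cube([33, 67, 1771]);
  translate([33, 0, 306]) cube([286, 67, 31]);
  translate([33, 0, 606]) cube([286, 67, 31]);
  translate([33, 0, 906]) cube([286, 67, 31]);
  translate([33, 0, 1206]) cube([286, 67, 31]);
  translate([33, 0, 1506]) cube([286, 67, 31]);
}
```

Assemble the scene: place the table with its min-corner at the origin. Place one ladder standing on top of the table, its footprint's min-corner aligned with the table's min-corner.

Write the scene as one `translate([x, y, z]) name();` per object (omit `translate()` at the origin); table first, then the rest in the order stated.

table();
translate([0, 0, 688]) ladder();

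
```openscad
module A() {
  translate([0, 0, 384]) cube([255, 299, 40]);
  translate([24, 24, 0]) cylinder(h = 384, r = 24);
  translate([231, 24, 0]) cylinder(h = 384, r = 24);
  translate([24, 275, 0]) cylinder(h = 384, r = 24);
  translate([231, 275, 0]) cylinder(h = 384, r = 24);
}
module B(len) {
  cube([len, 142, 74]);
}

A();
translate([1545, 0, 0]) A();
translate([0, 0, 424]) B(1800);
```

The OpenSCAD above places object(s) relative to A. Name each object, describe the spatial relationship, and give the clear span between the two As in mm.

A is a stool. B is a beam. A beam spans the tops of two stools. The clear span between the two stools is 1290 mm.

Second stool starts at x = 1545; first ends at x = 255; clear span = 1545 − 255 = 1290 mm.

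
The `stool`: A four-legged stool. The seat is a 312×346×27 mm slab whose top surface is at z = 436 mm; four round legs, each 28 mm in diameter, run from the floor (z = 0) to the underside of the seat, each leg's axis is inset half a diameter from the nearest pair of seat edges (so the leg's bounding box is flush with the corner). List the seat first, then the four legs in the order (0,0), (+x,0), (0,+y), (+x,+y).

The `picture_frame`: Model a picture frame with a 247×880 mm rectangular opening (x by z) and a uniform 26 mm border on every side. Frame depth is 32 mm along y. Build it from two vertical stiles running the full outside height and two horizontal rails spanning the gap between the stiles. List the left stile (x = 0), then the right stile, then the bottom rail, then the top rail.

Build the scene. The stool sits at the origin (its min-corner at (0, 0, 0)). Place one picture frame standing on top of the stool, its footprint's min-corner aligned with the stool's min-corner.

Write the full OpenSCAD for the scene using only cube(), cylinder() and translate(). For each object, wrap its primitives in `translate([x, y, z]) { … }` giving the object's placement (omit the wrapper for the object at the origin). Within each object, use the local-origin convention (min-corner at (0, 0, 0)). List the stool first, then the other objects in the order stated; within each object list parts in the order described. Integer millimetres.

translate([0, 0, 409]) cube([312, 346, 27]);
translate([14, 14, 0]) cylinder(h = 409, r = 14);
translate([298, 14, 0]) cylinder(h = 409, r = 14);
translate([14, 332, 0]) cylinder(h = 409, r = 14);
translate([298, 332, 0]) cylinder(h = 409, r = 14);
translate([0, 0, 436]) {
  cube([26, 32, 932]);
  translate([273, 0, 0]) cube([26, 32, 932]);
  translate([26, 0, 0]) cube([247, 32, 26]);
  translate([26, 0, 906]) cube([247, 32, 26]);
}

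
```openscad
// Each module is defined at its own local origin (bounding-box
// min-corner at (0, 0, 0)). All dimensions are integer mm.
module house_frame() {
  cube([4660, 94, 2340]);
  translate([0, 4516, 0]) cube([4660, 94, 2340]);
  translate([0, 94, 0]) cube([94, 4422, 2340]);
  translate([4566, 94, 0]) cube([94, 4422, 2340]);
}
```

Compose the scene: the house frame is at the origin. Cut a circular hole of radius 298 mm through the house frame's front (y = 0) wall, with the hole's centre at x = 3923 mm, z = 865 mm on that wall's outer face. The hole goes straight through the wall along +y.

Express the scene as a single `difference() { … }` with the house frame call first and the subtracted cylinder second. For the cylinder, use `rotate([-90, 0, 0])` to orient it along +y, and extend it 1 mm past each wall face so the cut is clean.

difference() {
  house_frame();
  translate([3923, -1, 865]) rotate([-90, 0, 0]) cylinder(h = 96, r = 298);
}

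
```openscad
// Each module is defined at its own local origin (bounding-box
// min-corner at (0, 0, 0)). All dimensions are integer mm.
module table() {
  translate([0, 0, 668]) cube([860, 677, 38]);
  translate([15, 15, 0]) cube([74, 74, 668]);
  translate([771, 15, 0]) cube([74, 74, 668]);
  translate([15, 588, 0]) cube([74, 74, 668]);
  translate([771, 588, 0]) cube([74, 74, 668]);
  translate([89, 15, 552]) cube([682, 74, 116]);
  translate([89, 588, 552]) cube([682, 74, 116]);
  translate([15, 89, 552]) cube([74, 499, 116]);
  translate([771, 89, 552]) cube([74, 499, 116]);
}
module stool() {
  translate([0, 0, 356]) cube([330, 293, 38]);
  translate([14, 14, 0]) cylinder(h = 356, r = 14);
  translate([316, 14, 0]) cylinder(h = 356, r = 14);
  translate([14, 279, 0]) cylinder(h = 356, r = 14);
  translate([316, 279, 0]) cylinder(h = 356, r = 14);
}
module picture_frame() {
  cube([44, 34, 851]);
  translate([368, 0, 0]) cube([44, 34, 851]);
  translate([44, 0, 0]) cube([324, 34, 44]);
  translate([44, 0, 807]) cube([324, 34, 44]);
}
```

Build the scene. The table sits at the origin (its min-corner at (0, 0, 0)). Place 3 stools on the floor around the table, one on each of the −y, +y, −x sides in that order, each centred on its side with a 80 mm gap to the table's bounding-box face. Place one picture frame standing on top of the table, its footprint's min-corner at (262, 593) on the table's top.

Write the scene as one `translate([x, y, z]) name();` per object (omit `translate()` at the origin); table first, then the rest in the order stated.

table();
translate([265, -373, 0]) stool();
translate([265, 757, 0]) stool();
translate([-410, 192, 0]) stool();
translate([262, 593, 706]) picture_frame();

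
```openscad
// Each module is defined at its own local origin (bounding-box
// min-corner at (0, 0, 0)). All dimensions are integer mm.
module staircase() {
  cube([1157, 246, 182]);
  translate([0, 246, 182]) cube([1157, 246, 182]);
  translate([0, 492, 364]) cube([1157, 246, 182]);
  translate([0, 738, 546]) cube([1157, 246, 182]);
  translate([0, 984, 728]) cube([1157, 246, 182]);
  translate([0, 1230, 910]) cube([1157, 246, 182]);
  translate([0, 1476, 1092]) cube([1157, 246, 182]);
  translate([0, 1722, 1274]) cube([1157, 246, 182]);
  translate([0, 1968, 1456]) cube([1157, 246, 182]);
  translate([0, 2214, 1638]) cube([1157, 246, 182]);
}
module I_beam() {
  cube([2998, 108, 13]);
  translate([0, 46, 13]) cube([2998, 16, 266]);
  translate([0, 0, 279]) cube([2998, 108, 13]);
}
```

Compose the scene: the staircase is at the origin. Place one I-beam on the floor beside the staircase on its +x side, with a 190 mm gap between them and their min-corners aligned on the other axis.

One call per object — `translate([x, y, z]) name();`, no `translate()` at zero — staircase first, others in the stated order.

staircase();
translate([1347, 0, 0]) I_beam();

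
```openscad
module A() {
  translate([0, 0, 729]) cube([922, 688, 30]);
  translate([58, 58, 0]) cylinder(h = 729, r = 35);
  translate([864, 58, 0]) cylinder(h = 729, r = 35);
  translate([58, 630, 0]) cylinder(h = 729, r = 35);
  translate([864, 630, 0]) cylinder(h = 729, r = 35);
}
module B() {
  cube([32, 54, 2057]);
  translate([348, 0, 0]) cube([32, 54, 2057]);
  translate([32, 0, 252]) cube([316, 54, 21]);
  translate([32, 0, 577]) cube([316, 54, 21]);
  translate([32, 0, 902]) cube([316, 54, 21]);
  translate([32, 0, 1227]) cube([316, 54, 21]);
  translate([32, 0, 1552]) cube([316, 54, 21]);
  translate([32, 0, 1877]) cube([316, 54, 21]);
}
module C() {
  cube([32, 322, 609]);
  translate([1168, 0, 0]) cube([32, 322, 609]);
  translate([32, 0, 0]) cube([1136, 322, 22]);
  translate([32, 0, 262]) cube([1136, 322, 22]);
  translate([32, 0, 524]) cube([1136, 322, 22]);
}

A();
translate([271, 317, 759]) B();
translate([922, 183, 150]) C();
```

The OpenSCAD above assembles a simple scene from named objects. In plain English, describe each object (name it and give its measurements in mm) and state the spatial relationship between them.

A is a rectangular dining table. The top is 922×688×30 mm with its upper surface at z = 759 mm. It stands on four round legs of 70 mm diameter, each leg's bounding box inset 23 mm from the nearest pair of top edges, running from the floor to the underside of the top.

B is a wooden ladder with two side rails of 32×54 mm section and 2057 mm height, set 380 mm apart overall. Between them run 6 rectangular rungs (54 mm deep, 21 mm thick), front faces flush with the rails' −y face. The bottom of the first rung is 252 mm above the floor and each subsequent rung is 325 mm higher than the one below.

C is a bookshelf 1200 mm wide overall, 322 mm deep and 609 mm tall. The two sides are 32 mm thick vertical panels. 3 horizontal shelves of 22 mm thickness span between the inner faces of the sides; the lowest shelf sits on the floor and shelves are stacked with a clear vertical gap of 240 mm between each pair.

The ladder is on top of the table, centred. The bookshelf is beside the table with their tops flush at z = 759.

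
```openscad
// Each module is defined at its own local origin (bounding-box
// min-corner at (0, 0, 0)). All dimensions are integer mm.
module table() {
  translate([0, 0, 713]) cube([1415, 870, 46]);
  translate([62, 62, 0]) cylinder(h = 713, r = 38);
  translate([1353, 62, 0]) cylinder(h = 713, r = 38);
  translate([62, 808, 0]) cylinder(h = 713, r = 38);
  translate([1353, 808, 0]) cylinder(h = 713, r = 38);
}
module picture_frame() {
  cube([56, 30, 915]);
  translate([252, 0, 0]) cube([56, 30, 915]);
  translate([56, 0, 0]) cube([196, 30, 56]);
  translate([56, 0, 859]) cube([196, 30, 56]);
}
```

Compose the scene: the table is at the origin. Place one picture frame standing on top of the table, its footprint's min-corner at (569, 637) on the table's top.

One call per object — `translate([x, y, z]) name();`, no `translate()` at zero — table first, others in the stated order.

table();
translate([569, 637, 759]) picture_frame();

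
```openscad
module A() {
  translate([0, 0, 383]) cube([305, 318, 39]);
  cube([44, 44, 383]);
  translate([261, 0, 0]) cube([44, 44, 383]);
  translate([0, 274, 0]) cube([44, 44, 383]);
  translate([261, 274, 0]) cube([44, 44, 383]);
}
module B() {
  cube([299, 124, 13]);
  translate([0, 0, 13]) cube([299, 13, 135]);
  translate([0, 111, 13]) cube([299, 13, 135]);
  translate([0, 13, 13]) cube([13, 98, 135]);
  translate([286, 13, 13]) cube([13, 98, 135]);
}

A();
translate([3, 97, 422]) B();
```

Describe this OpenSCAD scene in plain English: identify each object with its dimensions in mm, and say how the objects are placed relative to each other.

A is a four-legged stool. The seat is 305×318 mm, 39 mm thick, top at z = 422 mm. It stands on four square legs, each 44×44 mm in cross-section, from z = 0 to the seat underside, each flush with a corner of the seat.

B is an open-topped rectangular box: outside dimensions 299×124×148 mm, with a uniform wall and base thickness of 13 mm. The base is a full 299×124 slab on the floor; four walls sit on top of the base. The front and back walls (the −y and +y sides) span the full width; the two side walls fit between them.

The open box is on top of the stool, centred.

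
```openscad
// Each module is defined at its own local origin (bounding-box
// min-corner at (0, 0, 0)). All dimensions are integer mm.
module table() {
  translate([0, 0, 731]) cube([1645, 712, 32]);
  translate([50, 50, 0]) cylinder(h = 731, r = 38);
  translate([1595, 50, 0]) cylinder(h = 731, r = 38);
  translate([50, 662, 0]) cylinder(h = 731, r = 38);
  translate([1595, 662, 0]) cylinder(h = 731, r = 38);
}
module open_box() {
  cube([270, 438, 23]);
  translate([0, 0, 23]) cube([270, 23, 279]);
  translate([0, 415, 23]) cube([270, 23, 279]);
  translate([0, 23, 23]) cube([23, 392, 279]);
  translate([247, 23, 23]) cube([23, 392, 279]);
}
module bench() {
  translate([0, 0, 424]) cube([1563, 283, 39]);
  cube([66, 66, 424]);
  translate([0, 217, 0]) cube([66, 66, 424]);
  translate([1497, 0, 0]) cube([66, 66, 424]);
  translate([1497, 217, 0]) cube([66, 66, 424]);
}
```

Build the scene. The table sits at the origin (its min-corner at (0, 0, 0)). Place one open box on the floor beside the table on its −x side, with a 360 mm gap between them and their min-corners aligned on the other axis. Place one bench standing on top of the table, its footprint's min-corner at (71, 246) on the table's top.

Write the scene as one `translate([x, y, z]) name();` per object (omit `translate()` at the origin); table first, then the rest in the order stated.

table();
translate([-630, 0, 0]) open_box();
translate([71, 246, 763]) bench();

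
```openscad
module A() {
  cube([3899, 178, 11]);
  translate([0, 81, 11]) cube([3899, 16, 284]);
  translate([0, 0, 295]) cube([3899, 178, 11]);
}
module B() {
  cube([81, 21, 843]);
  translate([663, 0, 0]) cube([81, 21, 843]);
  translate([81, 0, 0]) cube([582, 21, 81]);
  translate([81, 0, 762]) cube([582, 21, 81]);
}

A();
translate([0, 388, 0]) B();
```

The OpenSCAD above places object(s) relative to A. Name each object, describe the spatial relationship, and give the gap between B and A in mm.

A is an I-beam. B is a picture frame. The picture frame is on the floor beside the I-beam on its +y side. The gap between the picture frame and the I-beam is 210 mm.

The picture frame's nearest face is 210 mm from the I-beam's +y face.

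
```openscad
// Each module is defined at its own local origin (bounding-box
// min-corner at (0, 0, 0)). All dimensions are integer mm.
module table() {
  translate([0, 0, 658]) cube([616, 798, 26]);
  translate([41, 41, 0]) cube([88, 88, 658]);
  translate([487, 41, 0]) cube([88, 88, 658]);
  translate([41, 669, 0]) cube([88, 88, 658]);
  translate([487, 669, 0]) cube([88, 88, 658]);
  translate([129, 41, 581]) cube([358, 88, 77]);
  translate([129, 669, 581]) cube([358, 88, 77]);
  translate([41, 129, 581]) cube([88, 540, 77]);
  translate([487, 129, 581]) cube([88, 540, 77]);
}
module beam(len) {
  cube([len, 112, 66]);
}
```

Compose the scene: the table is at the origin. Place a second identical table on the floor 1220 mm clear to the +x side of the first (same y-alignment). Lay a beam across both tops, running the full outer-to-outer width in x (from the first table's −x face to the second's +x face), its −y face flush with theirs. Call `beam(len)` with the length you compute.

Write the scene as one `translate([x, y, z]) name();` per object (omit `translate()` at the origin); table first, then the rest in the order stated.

table();
translate([1836, 0, 0]) table();
translate([0, 0, 684]) beam(2452);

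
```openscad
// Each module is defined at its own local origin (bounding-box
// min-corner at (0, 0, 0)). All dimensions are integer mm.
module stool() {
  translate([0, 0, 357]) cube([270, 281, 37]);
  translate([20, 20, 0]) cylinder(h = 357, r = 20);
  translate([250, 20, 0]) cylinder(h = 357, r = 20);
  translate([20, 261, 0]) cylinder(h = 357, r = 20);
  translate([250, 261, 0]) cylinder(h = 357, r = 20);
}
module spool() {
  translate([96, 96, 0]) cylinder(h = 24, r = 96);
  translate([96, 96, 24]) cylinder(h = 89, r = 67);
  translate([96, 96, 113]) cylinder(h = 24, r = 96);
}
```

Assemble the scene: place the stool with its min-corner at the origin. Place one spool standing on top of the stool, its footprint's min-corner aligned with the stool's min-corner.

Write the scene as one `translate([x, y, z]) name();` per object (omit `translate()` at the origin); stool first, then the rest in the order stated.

stool();
translate([0, 0, 394]) spool();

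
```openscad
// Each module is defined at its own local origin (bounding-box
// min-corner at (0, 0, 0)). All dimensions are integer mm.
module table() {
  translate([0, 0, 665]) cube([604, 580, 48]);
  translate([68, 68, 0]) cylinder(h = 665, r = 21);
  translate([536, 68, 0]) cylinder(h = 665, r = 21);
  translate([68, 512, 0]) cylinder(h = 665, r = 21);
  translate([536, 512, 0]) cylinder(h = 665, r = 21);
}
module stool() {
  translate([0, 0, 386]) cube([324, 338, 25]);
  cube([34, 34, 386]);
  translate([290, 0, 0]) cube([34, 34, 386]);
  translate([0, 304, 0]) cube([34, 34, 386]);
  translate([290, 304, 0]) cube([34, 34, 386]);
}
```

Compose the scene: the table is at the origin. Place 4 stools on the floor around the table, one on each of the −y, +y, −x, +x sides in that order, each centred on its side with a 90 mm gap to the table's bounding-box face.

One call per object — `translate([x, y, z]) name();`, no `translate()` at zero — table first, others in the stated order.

table();
translate([140, -428, 0]) stool();
translate([140, 670, 0]) stool();
translate([-414, 121, 0]) stool();
translate([694, 121, 0]) stool();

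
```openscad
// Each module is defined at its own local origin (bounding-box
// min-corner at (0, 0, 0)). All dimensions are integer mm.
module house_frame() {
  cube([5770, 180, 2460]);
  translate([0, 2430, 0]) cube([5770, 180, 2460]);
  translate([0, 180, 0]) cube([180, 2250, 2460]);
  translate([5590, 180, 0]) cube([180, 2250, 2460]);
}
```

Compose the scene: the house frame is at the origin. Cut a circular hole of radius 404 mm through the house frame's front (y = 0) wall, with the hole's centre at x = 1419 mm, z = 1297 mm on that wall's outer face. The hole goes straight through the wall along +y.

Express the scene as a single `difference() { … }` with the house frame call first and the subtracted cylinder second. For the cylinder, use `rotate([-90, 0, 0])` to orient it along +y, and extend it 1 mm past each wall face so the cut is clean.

difference() {
  house_frame();
  translate([1419, -1, 1297]) rotate([-90, 0, 0]) cylinder(h = 182, r = 404);
}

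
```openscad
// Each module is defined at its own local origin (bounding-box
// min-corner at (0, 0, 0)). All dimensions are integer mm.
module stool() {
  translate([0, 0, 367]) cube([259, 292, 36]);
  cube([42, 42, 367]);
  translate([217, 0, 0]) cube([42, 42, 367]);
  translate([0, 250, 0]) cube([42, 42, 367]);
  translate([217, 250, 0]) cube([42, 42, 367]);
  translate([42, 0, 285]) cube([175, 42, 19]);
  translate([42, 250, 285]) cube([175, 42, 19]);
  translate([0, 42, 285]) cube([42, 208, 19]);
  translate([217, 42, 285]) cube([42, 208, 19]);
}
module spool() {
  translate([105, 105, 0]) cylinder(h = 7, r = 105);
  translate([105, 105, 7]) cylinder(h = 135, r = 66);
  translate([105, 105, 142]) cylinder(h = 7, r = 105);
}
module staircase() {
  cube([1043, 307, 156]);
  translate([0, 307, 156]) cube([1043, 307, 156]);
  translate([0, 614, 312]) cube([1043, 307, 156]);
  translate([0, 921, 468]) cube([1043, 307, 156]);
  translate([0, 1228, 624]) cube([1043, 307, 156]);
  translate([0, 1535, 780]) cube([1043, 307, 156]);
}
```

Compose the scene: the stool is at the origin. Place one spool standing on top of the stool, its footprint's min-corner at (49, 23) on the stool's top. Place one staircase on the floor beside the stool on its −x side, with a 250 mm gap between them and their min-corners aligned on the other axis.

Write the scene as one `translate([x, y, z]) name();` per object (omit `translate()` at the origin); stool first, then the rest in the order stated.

stool();
translate([49, 23, 403]) spool();
translate([-1293, 0, 0]) staircase();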